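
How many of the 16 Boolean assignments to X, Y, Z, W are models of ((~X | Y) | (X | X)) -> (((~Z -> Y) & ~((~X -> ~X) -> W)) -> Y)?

Initial set: {(((~X | Y) | (X | X)) -> (((~Z -> Y) & ~((~X -> ~X) -> W)) -> Y))}.
(((~X | Y) | (X | X)) -> (((~Z -> Y) & ~((~X -> ~X) -> W)) -> Y)): β-rule — branch into ~((~X | Y) | (X | X))  //  (((~Z -> Y) & ~((~X -> ~X) -> W)) -> Y).
  branch 1 (add ~((~X | Y) | (X | X))):
    ~((~X | Y) | (X | X)): α-rule — add ~(~X | Y), ~(X | X).
    ~(~X | Y): α-rule — add ~~X, ~Y.
    ~(X | X): α-rule — add ~X, ~X.
    × closes — contains both X and ~X.
  branch 2 (add (((~Z -> Y) & ~((~X -> ~X) -> W)) -> Y)):
    (((~Z -> Y) & ~((~X -> ~X) -> W)) -> Y): β-rule — branch into ~((~Z -> Y) & ~((~X -> ~X) -> W))  //  Y.
      branch 2.1 (add ~((~Z -> Y) & ~((~X -> ~X) -> W))):
        ~((~Z -> Y) & ~((~X -> ~X) -> W)): β-rule — branch into ~(~Z -> Y)  //  ~~((~X -> ~X) -> W).
          branch 2.1.1 (add ~(~Z -> Y)):
            ~(~Z -> Y): α-rule — add ~Z, ~Y.
            ○ open, literals {Y=false, Z=false}.
          branch 2.1.2 (add ~~((~X -> ~X) -> W)):
            ~~((~X -> ~X) -> W): β-rule — branch into ~(~X -> ~X)  //  W.
              branch 2.1.2.1 (add ~(~X -> ~X)):
                ~(~X -> ~X): α-rule — add ~X, ~~X.
                × closes — contains both X and ~X.
              branch 2.1.2.2 (add W):
                ○ open, literals {W=true}.
      branch 2.2 (add Y):
        ○ open, literals {Y=true}.
2 branches closed, 3 open.
Each open branch fixes some atoms; the unmentioned ones are free. Counting distinct full assignments: branch {Y=false, Z=false} (X, W) contributes 4 new; branch {W=true} (X, Y, Z) contributes 6 new; branch {Y=true} (X, Z, W) contributes 4 new. Total: 14.

14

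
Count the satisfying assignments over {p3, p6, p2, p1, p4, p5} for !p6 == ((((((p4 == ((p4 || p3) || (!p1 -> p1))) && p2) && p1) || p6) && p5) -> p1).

Initial set: {T (!p6 == ((((((p4 == ((p4 || p3) || (!p1 -> p1))) && p2) && p1) || p6) && p5) -> p1))}.
T (!p6 == ((((((p4 == ((p4 || p3) || (!p1 -> p1))) && p2) && p1) || p6) && p5) -> p1)): β-rule — branch into T !p6, T ((((((p4 == ((p4 || p3) || (!p1 -> p1))) && p2) && p1) || p6) && p5) -> p1)  //  F !p6, F ((((((p4 == ((p4 || p3) || (!p1 -> p1))) && p2) && p1) || p6) && p5) -> p1).
  branch 1 (add T !p6, T ((((((p4 == ((p4 || p3) || (!p1 -> p1))) && p2) && p1) || p6) && p5) -> p1)):
    T ((((((p4 == ((p4 || p3) || (!p1 -> p1))) && p2) && p1) || p6) && p5) -> p1): β-rule — branch into F (((((p4 == ((p4 || p3) || (!p1 -> p1))) && p2) && p1) || p6) && p5)  //  T p1.
      branch 1.1 (add F (((((p4 == ((p4 || p3) || (!p1 -> p1))) && p2) && p1) || p6) && p5)):
        F (((((p4 == ((p4 || p3) || (!p1 -> p1))) && p2) && p1) || p6) && p5): β-rule — branch into F ((((p4 == ((p4 || p3) || (!p1 -> p1))) && p2) && p1) || p6)  //  F p5.
          branch 1.1.1 (add F ((((p4 == ((p4 || p3) || (!p1 -> p1))) && p2) && p1) || p6)):
            F ((((p4 == ((p4 || p3) || (!p1 -> p1))) && p2) && p1) || p6): α-rule — add F (((p4 == ((p4 || p3) || (!p1 -> p1))) && p2) && p1), F p6.
            F (((p4 == ((p4 || p3) || (!p1 -> p1))) && p2) && p1): β-rule — branch into F ((p4 == ((p4 || p3) || (!p1 -> p1))) && p2)  //  F p1.
              branch 1.1.1.1 (add F ((p4 == ((p4 || p3) || (!p1 -> p1))) && p2)):
                F ((p4 == ((p4 || p3) || (!p1 -> p1))) && p2): β-rule — branch into F (p4 == ((p4 || p3) || (!p1 -> p1)))  //  F p2.
                  branch 1.1.1.1.1 (add F (p4 == ((p4 || p3) || (!p1 -> p1)))):
                    F (p4 == ((p4 || p3) || (!p1 -> p1))): β-rule — branch into T p4, F ((p4 || p3) || (!p1 -> p1))  //  F p4, T ((p4 || p3) || (!p1 -> p1)).
                      branch 1.1.1.1.1.1 (add T p4, F ((p4 || p3) || (!p1 -> p1))):
                        F ((p4 || p3) || (!p1 -> p1)): α-rule — add F (p4 || p3), F (!p1 -> p1).
                        F (p4 || p3): α-rule — add F p4, F p3.
                        × closes — contains both p4 and !p4.
                      branch 1.1.1.1.1.2 (add F p4, T ((p4 || p3) || (!p1 -> p1))):
                        T ((p4 || p3) || (!p1 -> p1)): β-rule — branch into T (p4 || p3)  //  T (!p1 -> p1).
                          branch 1.1.1.1.1.2.1 (add T (p4 || p3)):
                            T (p4 || p3): β-rule — branch into T p4  //  T p3.
                              branch 1.1.1.1.1.2.1.1 (add T p4):
                                × closes — contains both p4 and !p4.
                              branch 1.1.1.1.1.2.1.2 (add T p3):
                                ○ open, literals {p3=true, p4=false, p6=false}.
                          branch 1.1.1.1.1.2.2 (add T (!p1 -> p1)):
                            T (!p1 -> p1): β-rule — branch into F !p1  //  T p1.
                              branch 1.1.1.1.1.2.2.1 (add F !p1):
                                ○ open, literals {p1=true, p4=false, p6=false}.
                              branch 1.1.1.1.1.2.2.2 (add T p1):
                                ○ open, literals {p1=true, p4=false, p6=false}.
                  branch 1.1.1.1.2 (add F p2):
                    ○ open, literals {p2=false, p6=false}.
              branch 1.1.1.2 (add F p1):
                ○ open, literals {p1=false, p6=false}.
          branch 1.1.2 (add F p5):
            ○ open, literals {p5=false, p6=false}.
      branch 1.2 (add T p1):
        ○ open, literals {p1=true, p6=false}.
  branch 2 (add F !p6, F ((((((p4 == ((p4 || p3) || (!p1 -> p1))) && p2) && p1) || p6) && p5) -> p1)):
    F ((((((p4 == ((p4 || p3) || (!p1 -> p1))) && p2) && p1) || p6) && p5) -> p1): α-rule — add T (((((p4 == ((p4 || p3) || (!p1 -> p1))) && p2) && p1) || p6) && p5), F p1.
    T (((((p4 == ((p4 || p3) || (!p1 -> p1))) && p2) && p1) || p6) && p5): α-rule — add T ((((p4 == ((p4 || p3) || (!p1 -> p1))) && p2) && p1) || p6), T p5.
    T ((((p4 == ((p4 || p3) || (!p1 -> p1))) && p2) && p1) || p6): β-rule — branch into T (((p4 == ((p4 || p3) || (!p1 -> p1))) && p2) && p1)  //  T p6.
      branch 2.1 (add T (((p4 == ((p4 || p3) || (!p1 -> p1))) && p2) && p1)):
        T (((p4 == ((p4 || p3) || (!p1 -> p1))) && p2) && p1): α-rule — add T ((p4 == ((p4 || p3) || (!p1 -> p1))) && p2), T p1.
        × closes — contains both p1 and !p1.
      branch 2.2 (add T p6):
        ○ open, literals {p1=false, p5=true, p6=true}.
3 branches closed, 8 open.
Each open branch fixes some atoms; the unmentioned ones are free. Counting distinct full assignments: branch {p3=true, p4=false, p6=false} (p2, p1, p5) contributes 8 new; branch {p1=true, p4=false, p6=false} (p3, p2, p5) contributes 4 new; branch {p1=true, p4=false, p6=false} (p3, p2, p5) contributes 0 new; branch {p2=false, p6=false} (p3, p1, p4, p5) contributes 10 new; branch {p1=false, p6=false} (p3, p2, p4, p5) contributes 6 new; branch {p5=false, p6=false} (p3, p2, p1, p4) contributes 2 new; branch {p1=true, p6=false} (p3, p2, p4, p5) contributes 2 new; branch {p1=false, p5=true, p6=true} (p3, p2, p4) contributes 8 new. Total: 40.

40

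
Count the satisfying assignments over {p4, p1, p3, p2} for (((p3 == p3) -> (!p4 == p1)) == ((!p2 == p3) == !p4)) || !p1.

Initial set: {((((p3 == p3) -> (!p4 == p1)) == ((!p2 == p3) == !p4)) || !p1)}.
((((p3 == p3) -> (!p4 == p1)) == ((!p2 == p3) == !p4)) || !p1): β-rule — branch into (((p3 == p3) -> (!p4 == p1)) == ((!p2 == p3) == !p4))  //  !p1.
  branch 1 (add (((p3 == p3) -> (!p4 == p1)) == ((!p2 == p3) == !p4))):
    (((p3 == p3) -> (!p4 == p1)) == ((!p2 == p3) == !p4)): β-rule — branch into ((p3 == p3) -> (!p4 == p1)), ((!p2 == p3) == !p4)  //  !((p3 == p3) -> (!p4 == p1)), !((!p2 == p3) == !p4).
      branch 1.1 (add ((p3 == p3) -> (!p4 == p1)), ((!p2 == p3) == !p4)):
        ((p3 == p3) -> (!p4 == p1)): β-rule — branch into !(p3 == p3)  //  (!p4 == p1).
          branch 1.1.1 (add !(p3 == p3)):
            ((!p2 == p3) == !p4): β-rule — branch into (!p2 == p3), !p4  //  !(!p2 == p3), !!p4.
              branch 1.1.1.1 (add (!p2 == p3), !p4):
                !(p3 == p3): β-rule — branch into p3, !p3  //  !p3, p3.
                  branch 1.1.1.1.1 (add p3, !p3):
                    × closes — contains both p3 and !p3.
                  branch 1.1.1.1.2 (add !p3, p3):
                    × closes — contains both p3 and !p3.
              branch 1.1.1.2 (add !(!p2 == p3), !!p4):
                !(p3 == p3): β-rule — branch into p3, !p3  //  !p3, p3.
                  branch 1.1.1.2.1 (add p3, !p3):
                    × closes — contains both p3 and !p3.
                  branch 1.1.1.2.2 (add !p3, p3):
                    × closes — contains both p3 and !p3.
          branch 1.1.2 (add (!p4 == p1)):
            ((!p2 == p3) == !p4): β-rule — branch into (!p2 == p3), !p4  //  !(!p2 == p3), !!p4.
              branch 1.1.2.1 (add (!p2 == p3), !p4):
                (!p4 == p1): β-rule — branch into !p4, p1  //  !!p4, !p1.
                  branch 1.1.2.1.1 (add !p4, p1):
                    (!p2 == p3): β-rule — branch into !p2, p3  //  !!p2, !p3.
                      branch 1.1.2.1.1.1 (add !p2, p3):
                        ○ open, literals {p1=1, p2=0, p3=1, p4=0}.
                      branch 1.1.2.1.1.2 (add !!p2, !p3):
                        ○ open, literals {p1=1, p2=1, p3=0, p4=0}.
                  branch 1.1.2.1.2 (add !!p4, !p1):
                    × closes — contains both p4 and !p4.
              branch 1.1.2.2 (add !(!p2 == p3), !!p4):
                (!p4 == p1): β-rule — branch into !p4, p1  //  !!p4, !p1.
                  branch 1.1.2.2.1 (add !p4, p1):
                    × closes — contains both p4 and !p4.
                  branch 1.1.2.2.2 (add !!p4, !p1):
                    !(!p2 == p3): β-rule — branch into !p2, !p3  //  !!p2, p3.
                      branch 1.1.2.2.2.1 (add !p2, !p3):
                        ○ open, literals {p1=0, p2=0, p3=0, p4=1}.
                      branch 1.1.2.2.2.2 (add !!p2, p3):
                        ○ open, literals {p1=0, p2=1, p3=1, p4=1}.
      branch 1.2 (add !((p3 == p3) -> (!p4 == p1)), !((!p2 == p3) == !p4)):
        !((p3 == p3) -> (!p4 == p1)): α-rule — add (p3 == p3), !(!p4 == p1).
        !((!p2 == p3) == !p4): β-rule — branch into (!p2 == p3), !!p4  //  !(!p2 == p3), !p4.
          branch 1.2.1 (add (!p2 == p3), !!p4):
            (p3 == p3): β-rule — branch into p3, p3  //  !p3, !p3.
              branch 1.2.1.1 (add p3, p3):
                !(!p4 == p1): β-rule — branch into !p4, !p1  //  !!p4, p1.
                  branch 1.2.1.1.1 (add !p4, !p1):
                    × closes — contains both p4 and !p4.
                  branch 1.2.1.1.2 (add !!p4, p1):
                    (!p2 == p3): β-rule — branch into !p2, p3  //  !!p2, !p3.
                      branch 1.2.1.1.2.1 (add !p2, p3):
                        ○ open, literals {p1=1, p2=0, p3=1, p4=1}.
                      branch 1.2.1.1.2.2 (add !!p2, !p3):
                        × closes — contains both p3 and !p3.
              branch 1.2.1.2 (add !p3, !p3):
                !(!p4 == p1): β-rule — branch into !p4, !p1  //  !!p4, p1.
                  branch 1.2.1.2.1 (add !p4, !p1):
                    × closes — contains both p4 and !p4.
                  branch 1.2.1.2.2 (add !!p4, p1):
                    (!p2 == p3): β-rule — branch into !p2, p3  //  !!p2, !p3.
                      branch 1.2.1.2.2.1 (add !p2, p3):
                        × closes — contains both p3 and !p3.
                      branch 1.2.1.2.2.2 (add !!p2, !p3):
                        ○ open, literals {p1=1, p2=1, p3=0, p4=1}.
          branch 1.2.2 (add !(!p2 == p3), !p4):
            (p3 == p3): β-rule — branch into p3, p3  //  !p3, !p3.
              branch 1.2.2.1 (add p3, p3):
                !(!p4 == p1): β-rule — branch into !p4, !p1  //  !!p4, p1.
                  branch 1.2.2.1.1 (add !p4, !p1):
                    !(!p2 == p3): β-rule — branch into !p2, !p3  //  !!p2, p3.
                      branch 1.2.2.1.1.1 (add !p2, !p3):
                        × closes — contains both p3 and !p3.
                      branch 1.2.2.1.1.2 (add !!p2, p3):
                        ○ open, literals {p1=0, p2=1, p3=1, p4=0}.
                  branch 1.2.2.1.2 (add !!p4, p1):
                    × closes — contains both p4 and !p4.
              branch 1.2.2.2 (add !p3, !p3):
                !(!p4 == p1): β-rule — branch into !p4, !p1  //  !!p4, p1.
                  branch 1.2.2.2.1 (add !p4, !p1):
                    !(!p2 == p3): β-rule — branch into !p2, !p3  //  !!p2, p3.
                      branch 1.2.2.2.1.1 (add !p2, !p3):
                        ○ open, literals {p1=0, p2=0, p3=0, p4=0}.
                      branch 1.2.2.2.1.2 (add !!p2, p3):
                        × closes — contains both p3 and !p3.
                  branch 1.2.2.2.2 (add !!p4, p1):
                    × closes — contains both p4 and !p4.
  branch 2 (add !p1):
    ○ open, literals {p1=0}.
14 branches closed, 9 open.
Each open branch fixes some atoms; the unmentioned ones are free. Counting distinct full assignments: branch {p1=1, p2=0, p3=1, p4=0} (none free) contributes 1 new; branch {p1=1, p2=1, p3=0, p4=0} (none free) contributes 1 new; branch {p1=0, p2=0, p3=0, p4=1} (none free) contributes 1 new; branch {p1=0, p2=1, p3=1, p4=1} (none free) contributes 1 new; branch {p1=1, p2=0, p3=1, p4=1} (none free) contributes 1 new; branch {p1=1, p2=1, p3=0, p4=1} (none free) contributes 1 new; branch {p1=0, p2=1, p3=1, p4=0} (none free) contributes 1 new; branch {p1=0, p2=0, p3=0, p4=0} (none free) contributes 1 new; branch {p1=0} (p4, p3, p2) contributes 4 new. Total: 12.

12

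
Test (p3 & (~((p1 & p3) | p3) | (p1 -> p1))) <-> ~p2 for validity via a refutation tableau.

Assume the negation and expand:
Initial set: {F ((p3 & (~((p1 & p3) | p3) | (p1 -> p1))) <-> ~p2)}.
F ((p3 & (~((p1 & p3) | p3) | (p1 -> p1))) <-> ~p2): β-rule — branch into T (p3 & (~((p1 & p3) | p3) | (p1 -> p1))), F ~p2  //  F (p3 & (~((p1 & p3) | p3) | (p1 -> p1))), T ~p2.
  branch 1 (add T (p3 & (~((p1 & p3) | p3) | (p1 -> p1))), F ~p2):
    T (p3 & (~((p1 & p3) | p3) | (p1 -> p1))): α-rule — add T p3, T (~((p1 & p3) | p3) | (p1 -> p1)).
    T (~((p1 & p3) | p3) | (p1 -> p1)): β-rule — branch into T ~((p1 & p3) | p3)  //  T (p1 -> p1).
      branch 1.1 (add T ~((p1 & p3) | p3)):
        T ~((p1 & p3) | p3): α-rule — add F (p1 & p3), F p3.
        × closes — contains both p3 and ~p3.
      branch 1.2 (add T (p1 -> p1)):
        T (p1 -> p1): β-rule — branch into F p1  //  T p1.
          branch 1.2.1 (add F p1):
            ○ open, literals {p1=0, p2=1, p3=1}.
          branch 1.2.2 (add T p1):
            ○ open, literals {p1=1, p2=1, p3=1}.
  branch 2 (add F (p3 & (~((p1 & p3) | p3) | (p1 -> p1))), T ~p2):
    F (p3 & (~((p1 & p3) | p3) | (p1 -> p1))): β-rule — branch into F p3  //  F (~((p1 & p3) | p3) | (p1 -> p1)).
      branch 2.1 (add F p3):
        ○ open, literals {p2=0, p3=0}.
      branch 2.2 (add F (~((p1 & p3) | p3) | (p1 -> p1))):
        F (~((p1 & p3) | p3) | (p1 -> p1)): α-rule — add F ~((p1 & p3) | p3), F (p1 -> p1).
        F (p1 -> p1): α-rule — add T p1, F p1.
        × closes — contains both p1 and ~p1.
2 branches closed, 3 open.
An open branch gives a countermodel: p1=0, p2=1, p3=1 (unmentioned atoms arbitrary); under it the original formula is false.

Not valid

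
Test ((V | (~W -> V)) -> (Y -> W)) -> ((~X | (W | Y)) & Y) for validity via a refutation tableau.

Not valid

Assume the negation and expand:
Initial set: {F (((V | (~W -> V)) -> (Y -> W)) -> ((~X | (W | Y)) & Y))}.
F (((V | (~W -> V)) -> (Y -> W)) -> ((~X | (W | Y)) & Y)): α-rule — add T ((V | (~W -> V)) -> (Y -> W)), F ((~X | (W | Y)) & Y).
T ((V | (~W -> V)) -> (Y -> W)): β-rule — branch into F (V | (~W -> V))  //  T (Y -> W).
  branch 1 (add F (V | (~W -> V))):
    F (V | (~W -> V)): α-rule — add F V, F (~W -> V).
    F (~W -> V): α-rule — add T ~W, F V.
    F ((~X | (W | Y)) & Y): β-rule — branch into F (~X | (W | Y))  //  F Y.
      branch 1.1 (add F (~X | (W | Y))):
        F (~X | (W | Y)): α-rule — add F ~X, F (W | Y).
        F (W | Y): α-rule — add F W, F Y.
        ○ open, literals {V=F, W=F, X=T, Y=F}.
      branch 1.2 (add F Y):
        ○ open, literals {V=F, W=F, Y=F}.
  branch 2 (add T (Y -> W)):
    F ((~X | (W | Y)) & Y): β-rule — branch into F (~X | (W | Y))  //  F Y.
      branch 2.1 (add F (~X | (W | Y))):
        F (~X | (W | Y)): α-rule — add F ~X, F (W | Y).
        F (W | Y): α-rule — add F W, F Y.
        T (Y -> W): β-rule — branch into F Y  //  T W.
          branch 2.1.1 (add F Y):
            ○ open, literals {W=F, X=T, Y=F}.
          branch 2.1.2 (add T W):
            × closes — contains both W and ~W.
      branch 2.2 (add F Y):
        T (Y -> W): β-rule — branch into F Y  //  T W.
          branch 2.2.1 (add F Y):
            ○ open, literals {Y=F}.
          branch 2.2.2 (add T W):
            ○ open, literals {W=T, Y=F}.
1 branch closed, 5 open.
An open branch gives a countermodel: V=F, W=F, X=T, Y=F (unmentioned atoms arbitrary); under it the original formula is false.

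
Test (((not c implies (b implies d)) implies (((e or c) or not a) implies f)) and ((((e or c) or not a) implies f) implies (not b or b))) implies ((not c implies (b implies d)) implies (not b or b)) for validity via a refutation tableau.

Valid

Assume the negation and expand:
Initial set: {F ((((not c implies (b implies d)) implies (((e or c) or not a) implies f)) and ((((e or c) or not a) implies f) implies (not b or b))) implies ((not c implies (b implies d)) implies (not b or b)))}.
F ((((not c implies (b implies d)) implies (((e or c) or not a) implies f)) and ((((e or c) or not a) implies f) implies (not b or b))) implies ((not c implies (b implies d)) implies (not b or b))): α-rule — add T (((not c implies (b implies d)) implies (((e or c) or not a) implies f)) and ((((e or c) or not a) implies f) implies (not b or b))), F ((not c implies (b implies d)) implies (not b or b)).
T (((not c implies (b implies d)) implies (((e or c) or not a) implies f)) and ((((e or c) or not a) implies f) implies (not b or b))): α-rule — add T ((not c implies (b implies d)) implies (((e or c) or not a) implies f)), T ((((e or c) or not a) implies f) implies (not b or b)).
F ((not c implies (b implies d)) implies (not b or b)): α-rule — add T (not c implies (b implies d)), F (not b or b).
F (not b or b): α-rule — add F not b, F b.
× closes — contains both b and not b.
All 1 branch closes.
Every branch closed, so the negation is unsatisfiable and the formula is valid.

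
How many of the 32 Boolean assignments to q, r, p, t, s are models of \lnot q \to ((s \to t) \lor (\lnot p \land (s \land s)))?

Initial set: {(\lnot q \to ((s \to t) \lor (\lnot p \land (s \land s))))}.
(\lnot q \to ((s \to t) \lor (\lnot p \land (s \land s)))): β-rule — branch into \lnot \lnot q  //  ((s \to t) \lor (\lnot p \land (s \land s))).
  branch 1 (add \lnot \lnot q):
    ○ open, literals {q=T}.
  branch 2 (add ((s \to t) \lor (\lnot p \land (s \land s)))):
    ((s \to t) \lor (\lnot p \land (s \land s))): β-rule — branch into (s \to t)  //  (\lnot p \land (s \land s)).
      branch 2.1 (add (s \to t)):
        (s \to t): β-rule — branch into \lnot s  //  t.
          branch 2.1.1 (add \lnot s):
            ○ open, literals {s=F}.
          branch 2.1.2 (add t):
            ○ open, literals {t=T}.
      branch 2.2 (add (\lnot p \land (s \land s))):
        (\lnot p \land (s \land s)): α-rule — add \lnot p, (s \land s).
        (s \land s): α-rule — add s, s.
        ○ open, literals {p=F, s=T}.
0 branches closed, 4 open.
Each open branch fixes some atoms; the unmentioned ones are free. Counting distinct full assignments: branch {q=T} (r, p, t, s) contributes 16 new; branch {s=F} (q, r, p, t) contributes 8 new; branch {t=T} (q, r, p, s) contributes 4 new; branch {p=F, s=T} (q, r, t) contributes 2 new. Total: 30.

30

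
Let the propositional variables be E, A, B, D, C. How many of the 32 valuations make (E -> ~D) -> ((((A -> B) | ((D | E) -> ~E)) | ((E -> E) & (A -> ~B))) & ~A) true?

Initial set: {((E -> ~D) -> ((((A -> B) | ((D | E) -> ~E)) | ((E -> E) & (A -> ~B))) & ~A))}.
((E -> ~D) -> ((((A -> B) | ((D | E) -> ~E)) | ((E -> E) & (A -> ~B))) & ~A)): β-rule — branch into ~(E -> ~D)  //  ((((A -> B) | ((D | E) -> ~E)) | ((E -> E) & (A -> ~B))) & ~A).
  branch 1 (add ~(E -> ~D)):
    ~(E -> ~D): α-rule — add E, ~~D.
    ○ open, literals {D=T, E=T}.
  branch 2 (add ((((A -> B) | ((D | E) -> ~E)) | ((E -> E) & (A -> ~B))) & ~A)):
    ((((A -> B) | ((D | E) -> ~E)) | ((E -> E) & (A -> ~B))) & ~A): α-rule — add (((A -> B) | ((D | E) -> ~E)) | ((E -> E) & (A -> ~B))), ~A.
    (((A -> B) | ((D | E) -> ~E)) | ((E -> E) & (A -> ~B))): β-rule — branch into ((A -> B) | ((D | E) -> ~E))  //  ((E -> E) & (A -> ~B)).
      branch 2.1 (add ((A -> B) | ((D | E) -> ~E))):
        ((A -> B) | ((D | E) -> ~E)): β-rule — branch into (A -> B)  //  ((D | E) -> ~E).
          branch 2.1.1 (add (A -> B)):
            (A -> B): β-rule — branch into ~A  //  B.
              branch 2.1.1.1 (add ~A):
                ○ open, literals {A=F}.
              branch 2.1.1.2 (add B):
                ○ open, literals {A=F, B=T}.
          branch 2.1.2 (add ((D | E) -> ~E)):
            ((D | E) -> ~E): β-rule — branch into ~(D | E)  //  ~E.
              branch 2.1.2.1 (add ~(D | E)):
                ~(D | E): α-rule — add ~D, ~E.
                ○ open, literals {A=F, D=F, E=F}.
              branch 2.1.2.2 (add ~E):
                ○ open, literals {A=F, E=F}.
      branch 2.2 (add ((E -> E) & (A -> ~B))):
        ((E -> E) & (A -> ~B)): α-rule — add (E -> E), (A -> ~B).
        (E -> E): β-rule — branch into ~E  //  E.
          branch 2.2.1 (add ~E):
            (A -> ~B): β-rule — branch into ~A  //  ~B.
              branch 2.2.1.1 (add ~A):
                ○ open, literals {A=F, E=F}.
              branch 2.2.1.2 (add ~B):
                ○ open, literals {A=F, B=F, E=F}.
          branch 2.2.2 (add E):
            (A -> ~B): β-rule — branch into ~A  //  ~B.
              branch 2.2.2.1 (add ~A):
                ○ open, literals {A=F, E=T}.
              branch 2.2.2.2 (add ~B):
                ○ open, literals {A=F, B=F, E=T}.
0 branches closed, 9 open.
Each open branch fixes some atoms; the unmentioned ones are free. Counting distinct full assignments: branch {D=T, E=T} (A, B, C) contributes 8 new; branch {A=F} (E, B, D, C) contributes 12 new; branch {A=F, B=T} (E, D, C) contributes 0 new; branch {A=F, D=F, E=F} (B, C) contributes 0 new; branch {A=F, E=F} (B, D, C) contributes 0 new; branch {A=F, E=F} (B, D, C) contributes 0 new; branch {A=F, B=F, E=F} (D, C) contributes 0 new; branch {A=F, E=T} (B, D, C) contributes 0 new; branch {A=F, B=F, E=T} (D, C) contributes 0 new. Total: 20.

20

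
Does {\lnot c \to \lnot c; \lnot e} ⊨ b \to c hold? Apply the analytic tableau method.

No

Initial set: {T (\lnot c \to \lnot c); T \lnot e; F (b \to c)}.
F (b \to c): α-rule — add T b, F c.
T (\lnot c \to \lnot c): β-rule — branch into F \lnot c  //  T \lnot c.
  branch 1 (add F \lnot c):
    × closes — contains both c and \lnot c.
  branch 2 (add T \lnot c):
    ○ open, literals {b=T, c=F, e=F}.
1 branch closed, 1 open.
An open branch gives a countermodel: b=T, c=F, e=F (unmentioned atoms arbitrary); the premises hold there but the conclusion fails.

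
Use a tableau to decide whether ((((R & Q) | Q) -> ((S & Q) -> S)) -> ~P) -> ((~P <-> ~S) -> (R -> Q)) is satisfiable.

Initial set: {T (((((R & Q) | Q) -> ((S & Q) -> S)) -> ~P) -> ((~P <-> ~S) -> (R -> Q)))}.
T (((((R & Q) | Q) -> ((S & Q) -> S)) -> ~P) -> ((~P <-> ~S) -> (R -> Q))): β-rule — branch into F ((((R & Q) | Q) -> ((S & Q) -> S)) -> ~P)  //  T ((~P <-> ~S) -> (R -> Q)).
  branch 1 (add F ((((R & Q) | Q) -> ((S & Q) -> S)) -> ~P)):
    F ((((R & Q) | Q) -> ((S & Q) -> S)) -> ~P): α-rule — add T (((R & Q) | Q) -> ((S & Q) -> S)), F ~P.
    T (((R & Q) | Q) -> ((S & Q) -> S)): β-rule — branch into F ((R & Q) | Q)  //  T ((S & Q) -> S).
      branch 1.1 (add F ((R & Q) | Q)):
        F ((R & Q) | Q): α-rule — add F (R & Q), F Q.
        F (R & Q): β-rule — branch into F R  //  F Q.
          branch 1.1.1 (add F R):
            ○ open, literals {P=1, Q=0, R=0}.
          branch 1.1.2 (add F Q):
            ○ open, literals {P=1, Q=0}.
      branch 1.2 (add T ((S & Q) -> S)):
        T ((S & Q) -> S): β-rule — branch into F (S & Q)  //  T S.
          branch 1.2.1 (add F (S & Q)):
            F (S & Q): β-rule — branch into F S  //  F Q.
              branch 1.2.1.1 (add F S):
                ○ open, literals {P=1, S=0}.
              branch 1.2.1.2 (add F Q):
                ○ open, literals {P=1, Q=0}.
          branch 1.2.2 (add T S):
            ○ open, literals {P=1, S=1}.
  branch 2 (add T ((~P <-> ~S) -> (R -> Q))):
    T ((~P <-> ~S) -> (R -> Q)): β-rule — branch into F (~P <-> ~S)  //  T (R -> Q).
      branch 2.1 (add F (~P <-> ~S)):
        F (~P <-> ~S): β-rule — branch into T ~P, F ~S  //  F ~P, T ~S.
          branch 2.1.1 (add T ~P, F ~S):
            ○ open, literals {P=0, S=1}.
          branch 2.1.2 (add F ~P, T ~S):
            ○ open, literals {P=1, S=0}.
      branch 2.2 (add T (R -> Q)):
        T (R -> Q): β-rule — branch into F R  //  T Q.
          branch 2.2.1 (add F R):
            ○ open, literals {R=0}.
          branch 2.2.2 (add T Q):
            ○ open, literals {Q=1}.
0 branches closed, 9 open.
An open branch gives a satisfying assignment: P=1, Q=0, R=0.

Satisfiable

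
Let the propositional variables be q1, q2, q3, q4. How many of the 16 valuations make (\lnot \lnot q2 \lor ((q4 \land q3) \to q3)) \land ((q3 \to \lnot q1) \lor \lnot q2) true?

14

Initial set: {((\lnot \lnot q2 \lor ((q4 \land q3) \to q3)) \land ((q3 \to \lnot q1) \lor \lnot q2))}.
((\lnot \lnot q2 \lor ((q4 \land q3) \to q3)) \land ((q3 \to \lnot q1) \lor \lnot q2)): α-rule — add (\lnot \lnot q2 \lor ((q4 \land q3) \to q3)), ((q3 \to \lnot q1) \lor \lnot q2).
(\lnot \lnot q2 \lor ((q4 \land q3) \to q3)): β-rule — branch into \lnot \lnot q2  //  ((q4 \land q3) \to q3).
  branch 1 (add \lnot \lnot q2):
    \lnot \lnot q2: drop double negation, giving q2.
    ((q3 \to \lnot q1) \lor \lnot q2): β-rule — branch into (q3 \to \lnot q1)  //  \lnot q2.
      branch 1.1 (add (q3 \to \lnot q1)):
        (q3 \to \lnot q1): β-rule — branch into \lnot q3  //  \lnot q1.
          branch 1.1.1 (add \lnot q3):
            ○ open, literals {q2=true, q3=false}.
          branch 1.1.2 (add \lnot q1):
            ○ open, literals {q1=false, q2=true}.
      branch 1.2 (add \lnot q2):
        × closes — contains both q2 and \lnot q2.
  branch 2 (add ((q4 \land q3) \to q3)):
    ((q3 \to \lnot q1) \lor \lnot q2): β-rule — branch into (q3 \to \lnot q1)  //  \lnot q2.
      branch 2.1 (add (q3 \to \lnot q1)):
        ((q4 \land q3) \to q3): β-rule — branch into \lnot (q4 \land q3)  //  q3.
          branch 2.1.1 (add \lnot (q4 \land q3)):
            (q3 \to \lnot q1): β-rule — branch into \lnot q3  //  \lnot q1.
              branch 2.1.1.1 (add \lnot q3):
                \lnot (q4 \land q3): β-rule — branch into \lnot q4  //  \lnot q3.
                  branch 2.1.1.1.1 (add \lnot q4):
                    ○ open, literals {q3=false, q4=false}.
                  branch 2.1.1.1.2 (add \lnot q3):
                    ○ open, literals {q3=false}.
              branch 2.1.1.2 (add \lnot q1):
                \lnot (q4 \land q3): β-rule — branch into \lnot q4  //  \lnot q3.
                  branch 2.1.1.2.1 (add \lnot q4):
                    ○ open, literals {q1=false, q4=false}.
                  branch 2.1.1.2.2 (add \lnot q3):
                    ○ open, literals {q1=false, q3=false}.
          branch 2.1.2 (add q3):
            (q3 \to \lnot q1): β-rule — branch into \lnot q3  //  \lnot q1.
              branch 2.1.2.1 (add \lnot q3):
                × closes — contains both q3 and \lnot q3.
              branch 2.1.2.2 (add \lnot q1):
                ○ open, literals {q1=false, q3=true}.
      branch 2.2 (add \lnot q2):
        ((q4 \land q3) \to q3): β-rule — branch into \lnot (q4 \land q3)  //  q3.
          branch 2.2.1 (add \lnot (q4 \land q3)):
            \lnot (q4 \land q3): β-rule — branch into \lnot q4  //  \lnot q3.
              branch 2.2.1.1 (add \lnot q4):
                ○ open, literals {q2=false, q4=false}.
              branch 2.2.1.2 (add \lnot q3):
                ○ open, literals {q2=false, q3=false}.
          branch 2.2.2 (add q3):
            ○ open, literals {q2=false, q3=true}.
2 branches closed, 10 open.
Each open branch fixes some atoms; the unmentioned ones are free. Counting distinct full assignments: branch {q2=true, q3=false} (q1, q4) contributes 4 new; branch {q1=false, q2=true} (q3, q4) contributes 2 new; branch {q3=false, q4=false} (q1, q2) contributes 2 new; branch {q3=false} (q1, q2, q4) contributes 2 new; branch {q1=false, q4=false} (q2, q3) contributes 1 new; branch {q1=false, q3=false} (q2, q4) contributes 0 new; branch {q1=false, q3=true} (q2, q4) contributes 1 new; branch {q2=false, q4=false} (q1, q3) contributes 1 new; branch {q2=false, q3=false} (q1, q4) contributes 0 new; branch {q2=false, q3=true} (q1, q4) contributes 1 new. Total: 14.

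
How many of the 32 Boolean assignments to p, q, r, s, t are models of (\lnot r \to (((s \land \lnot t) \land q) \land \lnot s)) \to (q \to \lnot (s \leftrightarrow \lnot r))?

28

Initial set: {((\lnot r \to (((s \land \lnot t) \land q) \land \lnot s)) \to (q \to \lnot (s \leftrightarrow \lnot r)))}.
((\lnot r \to (((s \land \lnot t) \land q) \land \lnot s)) \to (q \to \lnot (s \leftrightarrow \lnot r))): β-rule — branch into \lnot (\lnot r \to (((s \land \lnot t) \land q) \land \lnot s))  //  (q \to \lnot (s \leftrightarrow \lnot r)).
  branch 1 (add \lnot (\lnot r \to (((s \land \lnot t) \land q) \land \lnot s))):
    \lnot (\lnot r \to (((s \land \lnot t) \land q) \land \lnot s)): α-rule — add \lnot r, \lnot (((s \land \lnot t) \land q) \land \lnot s).
    \lnot (((s \land \lnot t) \land q) \land \lnot s): β-rule — branch into \lnot ((s \land \lnot t) \land q)  //  \lnot \lnot s.
      branch 1.1 (add \lnot ((s \land \lnot t) \land q)):
        \lnot ((s \land \lnot t) \land q): β-rule — branch into \lnot (s \land \lnot t)  //  \lnot q.
          branch 1.1.1 (add \lnot (s \land \lnot t)):
            \lnot (s \land \lnot t): β-rule — branch into \lnot s  //  \lnot \lnot t.
              branch 1.1.1.1 (add \lnot s):
                ○ open, literals {r=F, s=F}.
              branch 1.1.1.2 (add \lnot \lnot t):
                ○ open, literals {r=F, t=T}.
          branch 1.1.2 (add \lnot q):
            ○ open, literals {q=F, r=F}.
      branch 1.2 (add \lnot \lnot s):
        ○ open, literals {r=F, s=T}.
  branch 2 (add (q \to \lnot (s \leftrightarrow \lnot r))):
    (q \to \lnot (s \leftrightarrow \lnot r)): β-rule — branch into \lnot q  //  \lnot (s \leftrightarrow \lnot r).
      branch 2.1 (add \lnot q):
        ○ open, literals {q=F}.
      branch 2.2 (add \lnot (s \leftrightarrow \lnot r)):
        \lnot (s \leftrightarrow \lnot r): β-rule — branch into s, \lnot \lnot r  //  \lnot s, \lnot r.
          branch 2.2.1 (add s, \lnot \lnot r):
            ○ open, literals {r=T, s=T}.
          branch 2.2.2 (add \lnot s, \lnot r):
            ○ open, literals {r=F, s=F}.
0 branches closed, 7 open.
Each open branch fixes some atoms; the unmentioned ones are free. Counting distinct full assignments: branch {r=F, s=F} (p, q, t) contributes 8 new; branch {r=F, t=T} (p, q, s) contributes 4 new; branch {q=F, r=F} (p, s, t) contributes 2 new; branch {r=F, s=T} (p, q, t) contributes 2 new; branch {q=F} (p, r, s, t) contributes 8 new; branch {r=T, s=T} (p, q, t) contributes 4 new; branch {r=F, s=F} (p, q, t) contributes 0 new. Total: 28.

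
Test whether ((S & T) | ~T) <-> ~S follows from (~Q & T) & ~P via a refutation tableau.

No

Initial set: {T ((~Q & T) & ~P); F (((S & T) | ~T) <-> ~S)}.
T ((~Q & T) & ~P): α-rule — add T (~Q & T), T ~P.
T (~Q & T): α-rule — add T ~Q, T T.
F (((S & T) | ~T) <-> ~S): β-rule — branch into T ((S & T) | ~T), F ~S  //  F ((S & T) | ~T), T ~S.
  branch 1 (add T ((S & T) | ~T), F ~S):
    T ((S & T) | ~T): β-rule — branch into T (S & T)  //  T ~T.
      branch 1.1 (add T (S & T)):
        T (S & T): α-rule — add T S, T T.
        ○ open, literals {P=0, Q=0, S=1, T=1}.
      branch 1.2 (add T ~T):
        × closes — contains both T and ~T.
  branch 2 (add F ((S & T) | ~T), T ~S):
    F ((S & T) | ~T): α-rule — add F (S & T), F ~T.
    F (S & T): β-rule — branch into F S  //  F T.
      branch 2.1 (add F S):
        ○ open, literals {P=0, Q=0, S=0, T=1}.
      branch 2.2 (add F T):
        × closes — contains both T and ~T.
2 branches closed, 2 open.
An open branch gives a countermodel: P=0, Q=0, S=1, T=1 (unmentioned atoms arbitrary); the premises hold there but the conclusion fails.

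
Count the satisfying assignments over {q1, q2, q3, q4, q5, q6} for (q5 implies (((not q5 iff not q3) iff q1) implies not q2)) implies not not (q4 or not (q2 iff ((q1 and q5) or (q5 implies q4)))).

Initial set: {((q5 implies (((not q5 iff not q3) iff q1) implies not q2)) implies not not (q4 or not (q2 iff ((q1 and q5) or (q5 implies q4)))))}.
((q5 implies (((not q5 iff not q3) iff q1) implies not q2)) implies not not (q4 or not (q2 iff ((q1 and q5) or (q5 implies q4))))): β-rule — branch into not (q5 implies (((not q5 iff not q3) iff q1) implies not q2))  //  not not (q4 or not (q2 iff ((q1 and q5) or (q5 implies q4)))).
  branch 1 (add not (q5 implies (((not q5 iff not q3) iff q1) implies not q2))):
    not (q5 implies (((not q5 iff not q3) iff q1) implies not q2)): α-rule — add q5, not (((not q5 iff not q3) iff q1) implies not q2).
    not (((not q5 iff not q3) iff q1) implies not q2): α-rule — add ((not q5 iff not q3) iff q1), not not q2.
    ((not q5 iff not q3) iff q1): β-rule — branch into (not q5 iff not q3), q1  //  not (not q5 iff not q3), not q1.
      branch 1.1 (add (not q5 iff not q3), q1):
        (not q5 iff not q3): β-rule — branch into not q5, not q3  //  not not q5, not not q3.
          branch 1.1.1 (add not q5, not q3):
            × closes — contains both q5 and not q5.
          branch 1.1.2 (add not not q5, not not q3):
            ○ open, literals {q1=T, q2=T, q3=T, q5=T}.
      branch 1.2 (add not (not q5 iff not q3), not q1):
        not (not q5 iff not q3): β-rule — branch into not q5, not not q3  //  not not q5, not q3.
          branch 1.2.1 (add not q5, not not q3):
            × closes — contains both q5 and not q5.
          branch 1.2.2 (add not not q5, not q3):
            ○ open, literals {q1=F, q2=T, q3=F, q5=T}.
  branch 2 (add not not (q4 or not (q2 iff ((q1 and q5) or (q5 implies q4))))):
    not not (q4 or not (q2 iff ((q1 and q5) or (q5 implies q4)))): drop double negation, giving (q4 or not (q2 iff ((q1 and q5) or (q5 implies q4)))).
    (q4 or not (q2 iff ((q1 and q5) or (q5 implies q4)))): β-rule — branch into q4  //  not (q2 iff ((q1 and q5) or (q5 implies q4))).
      branch 2.1 (add q4):
        ○ open, literals {q4=T}.
      branch 2.2 (add not (q2 iff ((q1 and q5) or (q5 implies q4)))):
        not (q2 iff ((q1 and q5) or (q5 implies q4))): β-rule — branch into q2, not ((q1 and q5) or (q5 implies q4))  //  not q2, ((q1 and q5) or (q5 implies q4)).
          branch 2.2.1 (add q2, not ((q1 and q5) or (q5 implies q4))):
            not ((q1 and q5) or (q5 implies q4)): α-rule — add not (q1 and q5), not (q5 implies q4).
            not (q5 implies q4): α-rule — add q5, not q4.
            not (q1 and q5): β-rule — branch into not q1  //  not q5.
              branch 2.2.1.1 (add not q1):
                ○ open, literals {q1=F, q2=T, q4=F, q5=T}.
              branch 2.2.1.2 (add not q5):
                × closes — contains both q5 and not q5.
          branch 2.2.2 (add not q2, ((q1 and q5) or (q5 implies q4))):
            ((q1 and q5) or (q5 implies q4)): β-rule — branch into (q1 and q5)  //  (q5 implies q4).
              branch 2.2.2.1 (add (q1 and q5)):
                (q1 and q5): α-rule — add q1, q5.
                ○ open, literals {q1=T, q2=F, q5=T}.
              branch 2.2.2.2 (add (q5 implies q4)):
                (q5 implies q4): β-rule — branch into not q5  //  q4.
                  branch 2.2.2.2.1 (add not q5):
                    ○ open, literals {q2=F, q5=F}.
                  branch 2.2.2.2.2 (add q4):
                    ○ open, literals {q2=F, q4=T}.
3 branches closed, 7 open.
Each open branch fixes some atoms; the unmentioned ones are free. Counting distinct full assignments: branch {q1=T, q2=T, q3=T, q5=T} (q4, q6) contributes 4 new; branch {q1=F, q2=T, q3=F, q5=T} (q4, q6) contributes 4 new; branch {q4=T} (q1, q2, q3, q5, q6) contributes 28 new; branch {q1=F, q2=T, q4=F, q5=T} (q3, q6) contributes 2 new; branch {q1=T, q2=F, q5=T} (q3, q4, q6) contributes 4 new; branch {q2=F, q5=F} (q1, q3, q4, q6) contributes 8 new; branch {q2=F, q4=T} (q1, q3, q5, q6) contributes 0 new. Total: 50.

50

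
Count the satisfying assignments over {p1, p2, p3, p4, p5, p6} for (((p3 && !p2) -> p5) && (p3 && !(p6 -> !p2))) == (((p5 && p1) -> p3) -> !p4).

28

Initial set: {((((p3 && !p2) -> p5) && (p3 && !(p6 -> !p2))) == (((p5 && p1) -> p3) -> !p4))}.
((((p3 && !p2) -> p5) && (p3 && !(p6 -> !p2))) == (((p5 && p1) -> p3) -> !p4)): β-rule — branch into (((p3 && !p2) -> p5) && (p3 && !(p6 -> !p2))), (((p5 && p1) -> p3) -> !p4)  //  !(((p3 && !p2) -> p5) && (p3 && !(p6 -> !p2))), !(((p5 && p1) -> p3) -> !p4).
  branch 1 (add (((p3 && !p2) -> p5) && (p3 && !(p6 -> !p2))), (((p5 && p1) -> p3) -> !p4)):
    (((p3 && !p2) -> p5) && (p3 && !(p6 -> !p2))): α-rule — add ((p3 && !p2) -> p5), (p3 && !(p6 -> !p2)).
    (p3 && !(p6 -> !p2)): α-rule — add p3, !(p6 -> !p2).
    !(p6 -> !p2): α-rule — add p6, !!p2.
    (((p5 && p1) -> p3) -> !p4): β-rule — branch into !((p5 && p1) -> p3)  //  !p4.
      branch 1.1 (add !((p5 && p1) -> p3)):
        !((p5 && p1) -> p3): α-rule — add (p5 && p1), !p3.
        × closes — contains both p3 and !p3.
      branch 1.2 (add !p4):
        ((p3 && !p2) -> p5): β-rule — branch into !(p3 && !p2)  //  p5.
          branch 1.2.1 (add !(p3 && !p2)):
            !(p3 && !p2): β-rule — branch into !p3  //  !!p2.
              branch 1.2.1.1 (add !p3):
                × closes — contains both p3 and !p3.
              branch 1.2.1.2 (add !!p2):
                ○ open, literals {p2=true, p3=true, p4=false, p6=true}.
          branch 1.2.2 (add p5):
            ○ open, literals {p2=true, p3=true, p4=false, p5=true, p6=true}.
  branch 2 (add !(((p3 && !p2) -> p5) && (p3 && !(p6 -> !p2))), !(((p5 && p1) -> p3) -> !p4)):
    !(((p5 && p1) -> p3) -> !p4): α-rule — add ((p5 && p1) -> p3), !!p4.
    !(((p3 && !p2) -> p5) && (p3 && !(p6 -> !p2))): β-rule — branch into !((p3 && !p2) -> p5)  //  !(p3 && !(p6 -> !p2)).
      branch 2.1 (add !((p3 && !p2) -> p5)):
        !((p3 && !p2) -> p5): α-rule — add (p3 && !p2), !p5.
        (p3 && !p2): α-rule — add p3, !p2.
        ((p5 && p1) -> p3): β-rule — branch into !(p5 && p1)  //  p3.
          branch 2.1.1 (add !(p5 && p1)):
            !(p5 && p1): β-rule — branch into !p5  //  !p1.
              branch 2.1.1.1 (add !p5):
                ○ open, literals {p2=false, p3=true, p4=true, p5=false}.
              branch 2.1.1.2 (add !p1):
                ○ open, literals {p1=false, p2=false, p3=true, p4=true, p5=false}.
          branch 2.1.2 (add p3):
            ○ open, literals {p2=false, p3=true, p4=true, p5=false}.
      branch 2.2 (add !(p3 && !(p6 -> !p2))):
        ((p5 && p1) -> p3): β-rule — branch into !(p5 && p1)  //  p3.
          branch 2.2.1 (add !(p5 && p1)):
            !(p3 && !(p6 -> !p2)): β-rule — branch into !p3  //  !!(p6 -> !p2).
              branch 2.2.1.1 (add !p3):
                !(p5 && p1): β-rule — branch into !p5  //  !p1.
                  branch 2.2.1.1.1 (add !p5):
                    ○ open, literals {p3=false, p4=true, p5=false}.
                  branch 2.2.1.1.2 (add !p1):
                    ○ open, literals {p1=false, p3=false, p4=true}.
              branch 2.2.1.2 (add !!(p6 -> !p2)):
                !(p5 && p1): β-rule — branch into !p5  //  !p1.
                  branch 2.2.1.2.1 (add !p5):
                    !!(p6 -> !p2): β-rule — branch into !p6  //  !p2.
                      branch 2.2.1.2.1.1 (add !p6):
                        ○ open, literals {p4=true, p5=false, p6=false}.
                      branch 2.2.1.2.1.2 (add !p2):
                        ○ open, literals {p2=false, p4=true, p5=false}.
                  branch 2.2.1.2.2 (add !p1):
                    !!(p6 -> !p2): β-rule — branch into !p6  //  !p2.
                      branch 2.2.1.2.2.1 (add !p6):
                        ○ open, literals {p1=false, p4=true, p6=false}.
                      branch 2.2.1.2.2.2 (add !p2):
                        ○ open, literals {p1=false, p2=false, p4=true}.
          branch 2.2.2 (add p3):
            !(p3 && !(p6 -> !p2)): β-rule — branch into !p3  //  !!(p6 -> !p2).
              branch 2.2.2.1 (add !p3):
                × closes — contains both p3 and !p3.
              branch 2.2.2.2 (add !!(p6 -> !p2)):
                !!(p6 -> !p2): β-rule — branch into !p6  //  !p2.
                  branch 2.2.2.2.1 (add !p6):
                    ○ open, literals {p3=true, p4=true, p6=false}.
                  branch 2.2.2.2.2 (add !p2):
                    ○ open, literals {p2=false, p3=true, p4=true}.
3 branches closed, 13 open.
Each open branch fixes some atoms; the unmentioned ones are free. Counting distinct full assignments: branch {p2=true, p3=true, p4=false, p6=true} (p1, p5) contributes 4 new; branch {p2=true, p3=true, p4=false, p5=true, p6=true} (p1) contributes 0 new; branch {p2=false, p3=true, p4=true, p5=false} (p1, p6) contributes 4 new; branch {p1=false, p2=false, p3=true, p4=true, p5=false} (p6) contributes 0 new; branch {p2=false, p3=true, p4=true, p5=false} (p1, p6) contributes 0 new; branch {p3=false, p4=true, p5=false} (p1, p2, p6) contributes 8 new; branch {p1=false, p3=false, p4=true} (p2, p5, p6) contributes 4 new; branch {p4=true, p5=false, p6=false} (p1, p2, p3) contributes 2 new; branch {p2=false, p4=true, p5=false} (p1, p3, p6) contributes 0 new; branch {p1=false, p4=true, p6=false} (p2, p3, p5) contributes 2 new; branch {p1=false, p2=false, p4=true} (p3, p5, p6) contributes 1 new; branch {p3=true, p4=true, p6=false} (p1, p2, p5) contributes 2 new; branch {p2=false, p3=true, p4=true} (p1, p5, p6) contributes 1 new. Total: 28.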